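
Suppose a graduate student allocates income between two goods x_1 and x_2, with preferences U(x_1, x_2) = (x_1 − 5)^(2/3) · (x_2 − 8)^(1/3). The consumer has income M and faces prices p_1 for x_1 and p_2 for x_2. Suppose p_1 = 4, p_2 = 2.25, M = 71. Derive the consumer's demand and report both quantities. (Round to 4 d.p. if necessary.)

x_1* = 10.5, x_2* = 12.8889

Let x_1' = x_1−5, x_2' = x_2−8. MRS = 2·x_2'/x_1' = p_1/p_2.
Substituting into the budget: x_1* = 5 + 2/3·(M − 5·p_1 − 8·p_2)/p_1, and x_2* = 8 + 1/3·(…)/p_2.
Discretionary income = 71 − 5·4 − 8·2.25 = 33; x_1* = 5 + 2/3·33/4 = 10.5; x_2* = 8 + 1/3·33/2.25 = 12.8889.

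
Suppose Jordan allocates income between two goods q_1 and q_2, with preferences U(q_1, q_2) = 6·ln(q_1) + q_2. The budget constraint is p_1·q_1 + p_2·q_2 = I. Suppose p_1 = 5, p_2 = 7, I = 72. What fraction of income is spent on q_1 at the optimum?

Set MRS = p_1/p_2: (6/q_1)/1 = p_1/p_2.
So q_1*(p_1,p_2) = 6·p_2/p_1, independent of income; and q_2* = (I − 6·p_2)/p_2.
At the given prices: q_1* = 6·7/5 = 8.4, and q_2* = 4.2857.
Expenditure on q_1: 5·8.4 = 42; share = 0.5833.

share on q_1 = 0.5833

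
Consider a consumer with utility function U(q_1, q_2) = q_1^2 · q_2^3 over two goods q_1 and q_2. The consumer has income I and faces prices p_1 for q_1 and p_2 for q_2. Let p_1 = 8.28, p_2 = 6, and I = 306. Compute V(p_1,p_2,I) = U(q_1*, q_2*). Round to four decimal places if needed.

The MRS is (2/3)·q_2/q_1. Set MRS = p_1/p_2.
Rearranging, p_2·q_2 = (3/2)·p_1·q_1. Substituting into the budget gives p_1·q_1·(1 + (3/2)) = I.
Demand: q_1*(p_1,p_2,I) = 0.4·I/p_1 and q_2* = 0.6·I/p_2.
At p_1=8.28, p_2=6, I=306: q_1* = 0.4·306/8.28 = 14.7826, q_2* = 30.6.
Utility at the optimum: U(14.7826, 30.6) = 6261327.8064.

V = 6261327.8064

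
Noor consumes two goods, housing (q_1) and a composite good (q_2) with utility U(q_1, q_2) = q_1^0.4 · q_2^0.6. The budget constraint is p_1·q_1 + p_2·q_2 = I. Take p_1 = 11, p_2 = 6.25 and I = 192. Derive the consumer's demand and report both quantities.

The MRS is (2/3)·q_2/q_1. Set MRS = p_1/p_2.
Rearranging, p_2·q_2 = (3/2)·p_1·q_1. Substituting into the budget gives p_1·q_1·(1 + (3/2)) = I.
Demand: q_1*(p_1,p_2,I) = 0.4·I/p_1 and q_2* = 0.6·I/p_2.
At p_1=11, p_2=6.25, I=192: q_1* = 0.4·192/11 = 6.9818, q_2* = 18.432.

q_1* = 6.9818, q_2* = 18.432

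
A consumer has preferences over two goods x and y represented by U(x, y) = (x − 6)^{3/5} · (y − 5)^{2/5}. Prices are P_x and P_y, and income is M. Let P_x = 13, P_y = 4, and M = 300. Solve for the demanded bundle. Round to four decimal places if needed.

This is Cobb-Douglas in (x−6, y−5): tangency gives 0.6·P_y·(y−5) = 0.4·P_x·(x−6).
Substituting into the budget: x* = 6 + 0.6·(M − 6·P_x − 5·P_y)/P_x, and y* = 5 + 0.4·(…)/P_y.
Discretionary income = 300 − 6·13 − 5·4 = 202; x* = 6 + 0.6·202/13 = 15.3231; y* = 5 + 0.4·202/4 = 25.2.

x* = 15.3231, y* = 25.2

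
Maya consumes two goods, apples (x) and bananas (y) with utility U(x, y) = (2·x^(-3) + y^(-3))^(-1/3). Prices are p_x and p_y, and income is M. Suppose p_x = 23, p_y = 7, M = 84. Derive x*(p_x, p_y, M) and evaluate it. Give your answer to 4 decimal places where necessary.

MRS = MU_x/MU_y = 2·(y/x)^(4). Set equal to p_x/p_y.
Hence y/x = ((1/2)·p_x/p_y)^(1/(4)), i.e. raised to the 0.25 power.
Substitute y = (y/x)·x into the budget: x* = M/(p_x + p_y·(y/x)).
Numerically y/x = 1.13214, so x* = 84/(23 + 7·1.13214) = 2.7163.

x* = 2.7163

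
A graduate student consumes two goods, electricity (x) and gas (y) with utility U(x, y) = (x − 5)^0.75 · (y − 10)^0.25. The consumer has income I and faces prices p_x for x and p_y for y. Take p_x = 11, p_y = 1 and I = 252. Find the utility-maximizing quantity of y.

y* = 56.75

After buying the subsistence bundle (5, 10), a share 0.75 of the remaining income goes to x: x* = 5 + 0.75·(I − 5p_x − 10p_y)/p_x.
Discretionary income = 252 − 5·11 − 10·1 = 187; y* = 10 + 0.25·187/1 = 56.75.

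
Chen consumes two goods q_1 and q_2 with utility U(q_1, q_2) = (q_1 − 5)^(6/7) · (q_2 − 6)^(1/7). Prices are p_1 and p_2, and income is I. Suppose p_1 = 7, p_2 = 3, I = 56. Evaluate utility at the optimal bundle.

MRS = 6·(q_2−6)/(q_1−5). Tangency with p_1/p_2 gives q_2−6 = (1/6)·(p_1/p_2)·(q_1−5).
Substituting into the budget: q_1* = 5 + 6/7·(I − 5·p_1 − 6·p_2)/p_1, and q_2* = 6 + 1/7·(…)/p_2.
Discretionary income = 56 − 5·7 − 6·3 = 3; q_1* = 5 + 6/7·3/7 = 5.3673; q_2* = 6 + 1/7·3/3 = 6.1429.
Utility at the optimum: U(5.3673, 6.1429) = 0.321.

V = 0.321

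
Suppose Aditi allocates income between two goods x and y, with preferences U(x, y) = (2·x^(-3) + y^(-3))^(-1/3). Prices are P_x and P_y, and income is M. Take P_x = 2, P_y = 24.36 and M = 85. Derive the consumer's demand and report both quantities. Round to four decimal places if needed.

MU_x ∝ 2·x^(-4), MU_y ∝ y^(-4), so MRS = 2·(y/x)^(4) = P_x/P_y.
Hence y/x = ((1/2)·P_x/P_y)^(1/(4)), i.e. raised to the 0.25 power.
With the ratio pinned down, the budget gives x* = M/(P_x + P_y·(y/x)) and y* = (y/x)·x*.
Numerically y/x = 0.450122, so x* = 85/(2 + 24.36·0.450122) = 6.5561 and y* = 0.450122·6.5561 = 2.9511.

x* = 6.5561, y* = 2.9511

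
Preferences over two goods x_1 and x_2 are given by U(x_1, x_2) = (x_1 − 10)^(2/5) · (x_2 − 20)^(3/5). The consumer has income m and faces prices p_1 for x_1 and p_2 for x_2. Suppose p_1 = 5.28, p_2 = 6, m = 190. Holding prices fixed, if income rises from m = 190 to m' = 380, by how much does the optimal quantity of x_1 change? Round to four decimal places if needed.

After buying the subsistence bundle (10, 20), a share 0.4 of the remaining income goes to x_1: x_1* = 10 + 0.4·(m − 10p_1 − 20p_2)/p_1.
Discretionary income = 190 − 10·5.28 − 20·6 = 17.2; x_1* = 10 + 0.4·17.2/5.28 = 11.303.
At m' = 380: x_1* = 25.697. Change: 25.697 − 11.303 = 14.3939.

Δx_1* = 14.3939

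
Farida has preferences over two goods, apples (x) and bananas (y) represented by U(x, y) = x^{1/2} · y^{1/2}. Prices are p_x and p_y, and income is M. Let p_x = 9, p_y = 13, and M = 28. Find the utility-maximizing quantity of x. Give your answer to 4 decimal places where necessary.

x* = 1.5556

The MRS is y/x. Set MRS = p_x/p_y.
So 0.5·p_y·y = 0.5·p_x·x; combined with the budget, a share 0.5 of income goes to x.
Demand: x*(p_x,p_y,M) = 0.5·M/p_x and y* = 0.5·M/p_y.
At p_x=9, p_y=13, M=28: x* = 0.5·28/9 = 1.5556.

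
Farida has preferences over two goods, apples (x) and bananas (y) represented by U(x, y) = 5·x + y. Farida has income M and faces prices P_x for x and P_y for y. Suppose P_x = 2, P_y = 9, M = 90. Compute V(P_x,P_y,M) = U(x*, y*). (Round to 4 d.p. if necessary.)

Perfect substitutes: compare marginal utility per dollar. 5/P_x vs 1/P_y → 2.5 vs 0.1111.
x gives more utility per dollar, so spend all income on x: x* = M/P_x, y* = 0.
Numerically: x* = 45, y* = 0.
Utility at the optimum: U(45, 0) = 225.

V = 225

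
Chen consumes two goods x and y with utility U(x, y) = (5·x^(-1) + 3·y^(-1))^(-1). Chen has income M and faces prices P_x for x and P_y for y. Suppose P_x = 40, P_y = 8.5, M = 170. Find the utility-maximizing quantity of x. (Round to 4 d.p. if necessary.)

x* = 3.1317

MRS = MU_x/MU_y = (5/3)·(y/x)^(2). Set equal to P_x/P_y.
Solve for the ratio: y/x = [(3/5)·P_x/P_y]^(0.5).
Substitute y = (y/x)·x into the budget: x* = M/(P_x + P_y·(y/x)).
Numerically y/x = 1.680336, so x* = 170/(40 + 8.5·1.680336) = 3.1317.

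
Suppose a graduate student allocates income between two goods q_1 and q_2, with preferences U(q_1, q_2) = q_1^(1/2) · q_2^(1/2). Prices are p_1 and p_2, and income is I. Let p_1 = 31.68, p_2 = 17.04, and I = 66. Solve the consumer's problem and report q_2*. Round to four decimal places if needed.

Tangency: MRS = q_2/q_1 = p_1/p_2.
Rearranging, p_2·q_2 = p_1·q_1. Substituting into the budget gives p_1·q_1·(1 + 1) = I.
Demand: q_1*(p_1,p_2,I) = 0.5·I/p_1 and q_2* = 0.5·I/p_2.
At p_1=31.68, p_2=17.04, I=66: q_2* = 0.5·66/17.04 = 1.9366.

q_2* = 1.9366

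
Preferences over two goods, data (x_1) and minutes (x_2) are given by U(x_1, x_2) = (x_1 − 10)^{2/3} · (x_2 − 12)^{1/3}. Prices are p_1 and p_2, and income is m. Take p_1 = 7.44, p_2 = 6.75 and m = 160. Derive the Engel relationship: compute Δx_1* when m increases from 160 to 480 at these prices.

Δx_1* = 28.6738

After buying the subsistence bundle (10, 12), a share 2/3 of the remaining income goes to x_1: x_1* = 10 + 2/3·(m − 10p_1 − 12p_2)/p_1.
Discretionary income = 160 − 10·7.44 − 12·6.75 = 4.6; x_1* = 10 + 2/3·4.6/7.44 = 10.4122.
At m' = 480: x_1* = 39.086. Change: 39.086 − 10.4122 = 28.6738.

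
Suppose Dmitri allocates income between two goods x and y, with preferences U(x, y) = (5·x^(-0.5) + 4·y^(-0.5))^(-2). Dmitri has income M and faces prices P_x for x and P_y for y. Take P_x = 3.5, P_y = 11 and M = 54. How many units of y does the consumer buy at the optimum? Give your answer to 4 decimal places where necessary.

y* = 2.7392

MRS = MU_x/MU_y = (5/4)·(y/x)^(1.5). Set equal to P_x/P_y.
Hence y/x = ((4/5)·P_x/P_y)^(1/(1.5)), i.e. raised to the 2/3 power.
With the ratio pinned down, the budget gives x* = M/(P_x + P_y·(y/x)) and y* = (y/x)·x*.
Numerically y/x = 0.401646, so x* = 54/(3.5 + 11·0.401646) = 6.8198 and y* = 0.401646·6.8198 = 2.7392.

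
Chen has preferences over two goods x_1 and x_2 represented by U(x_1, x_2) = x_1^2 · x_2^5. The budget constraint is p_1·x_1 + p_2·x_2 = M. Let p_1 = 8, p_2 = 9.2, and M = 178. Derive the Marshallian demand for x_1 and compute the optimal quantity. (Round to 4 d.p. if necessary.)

x_1* = 6.3571

MU_x_1/MU_x_2 = (2·x_2)/(5·x_1); tangency sets this equal to p_1/p_2.
Rearranging, p_2·x_2 = (5/2)·p_1·x_1. Substituting into the budget gives p_1·x_1·(1 + (5/2)) = M.
Demand: x_1*(p_1,p_2,M) = 2/7·M/p_1 and x_2* = 5/7·M/p_2.
At p_1=8, p_2=9.2, M=178: x_1* = 2/7·178/8 = 6.3571.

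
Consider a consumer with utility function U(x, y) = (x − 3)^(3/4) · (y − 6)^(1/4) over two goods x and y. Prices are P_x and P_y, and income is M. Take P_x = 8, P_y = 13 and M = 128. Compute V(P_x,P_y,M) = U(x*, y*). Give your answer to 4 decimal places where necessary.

This is Cobb-Douglas in (x−3, y−6): tangency gives 0.75·P_y·(y−6) = 0.25·P_x·(x−3).
After buying the subsistence bundle (3, 6), a share 0.75 of the remaining income goes to x: x* = 3 + 0.75·(M − 3P_x − 6P_y)/P_x.
Discretionary income = 128 − 3·8 − 6·13 = 26; x* = 3 + 0.75·26/8 = 5.4375; y* = 6 + 0.25·26/13 = 6.5.
Utility at the optimum: U(5.4375, 6.5) = 1.6404.

V = 1.6404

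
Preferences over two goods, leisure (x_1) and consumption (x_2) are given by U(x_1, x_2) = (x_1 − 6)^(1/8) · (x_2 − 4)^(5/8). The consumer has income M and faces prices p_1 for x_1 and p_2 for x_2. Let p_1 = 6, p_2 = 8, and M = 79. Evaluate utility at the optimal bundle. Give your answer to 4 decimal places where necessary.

V = 0.9388

Substituting into the budget: x_1* = 6 + 1/6·(M − 6·p_1 − 4·p_2)/p_1, and x_2* = 4 + 5/6·(…)/p_2.
Discretionary income = 79 − 6·6 − 4·8 = 11; x_1* = 6 + 1/6·11/6 = 6.3056; x_2* = 4 + 5/6·11/8 = 5.1458.
Utility at the optimum: U(6.3056, 5.1458) = 0.9388.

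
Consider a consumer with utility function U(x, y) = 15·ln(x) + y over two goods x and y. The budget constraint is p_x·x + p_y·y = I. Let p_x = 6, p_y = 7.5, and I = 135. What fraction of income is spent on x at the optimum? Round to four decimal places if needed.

Set MRS = p_x/p_y: (15/x)/1 = p_x/p_y.
So x*(p_x,p_y) = 15·p_y/p_x, independent of income; and y* = (I − 15·p_y)/p_y.
At the given prices: x* = 15·7.5/6 = 18.75, and y* = 3.
Expenditure on x: 6·18.75 = 112.5; share = 0.8333.

share on x = 0.8333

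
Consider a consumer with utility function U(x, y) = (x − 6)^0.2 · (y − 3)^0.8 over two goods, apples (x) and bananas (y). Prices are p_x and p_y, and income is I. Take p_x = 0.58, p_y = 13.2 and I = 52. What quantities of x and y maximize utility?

This is Cobb-Douglas in (x−6, y−3): tangency gives 0.2·p_y·(y−3) = 0.8·p_x·(x−6).
Substituting into the budget: x* = 6 + 0.2·(I − 6·p_x − 3·p_y)/p_x, and y* = 3 + 0.8·(…)/p_y.
Discretionary income = 52 − 6·0.58 − 3·13.2 = 8.92; x* = 6 + 0.2·8.92/0.58 = 9.0759; y* = 3 + 0.8·8.92/13.2 = 3.5406.

x* = 9.0759, y* = 3.5406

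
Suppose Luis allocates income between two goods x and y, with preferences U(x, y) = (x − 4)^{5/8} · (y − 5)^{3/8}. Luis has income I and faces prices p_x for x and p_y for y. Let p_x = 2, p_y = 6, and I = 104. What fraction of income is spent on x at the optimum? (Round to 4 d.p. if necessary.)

Substituting into the budget: x* = 4 + 0.625·(I − 4·p_x − 5·p_y)/p_x, and y* = 5 + 0.375·(…)/p_y.
Discretionary income = 104 − 4·2 − 5·6 = 66; x* = 4 + 0.625·66/2 = 24.625; y* = 5 + 0.375·66/6 = 9.125.
Expenditure on x: 2·24.625 = 49.25; share = 0.4736.

share on x = 0.4736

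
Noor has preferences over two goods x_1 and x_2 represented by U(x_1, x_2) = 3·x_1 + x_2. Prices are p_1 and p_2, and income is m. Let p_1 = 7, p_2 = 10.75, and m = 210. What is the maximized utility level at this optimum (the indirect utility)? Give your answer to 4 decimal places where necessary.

Perfect substitutes: compare marginal utility per dollar. 3/p_1 vs 1/p_2 → 0.4286 vs 0.093.
x_1 gives more utility per dollar, so spend all income on x_1: x_1* = m/p_1, x_2* = 0.
Numerically: x_1* = 30, x_2* = 0.
Utility at the optimum: U(30, 0) = 90.

V = 90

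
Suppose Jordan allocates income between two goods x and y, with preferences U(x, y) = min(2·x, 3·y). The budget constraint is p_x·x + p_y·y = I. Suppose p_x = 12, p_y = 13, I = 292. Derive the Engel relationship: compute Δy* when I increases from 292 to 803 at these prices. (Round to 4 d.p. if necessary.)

Δy* = 16.4839

Demand: x*(p_x,p_y,I) = 3·I/(3·p_x + 2·p_y), y* = 2·I/(3·p_x + 2·p_y).
Here 3·12 + 2·13 = 62, giving y* = 9.4194.
At I' = 803: y* = 25.9032. Change: 25.9032 − 9.4194 = 16.4839.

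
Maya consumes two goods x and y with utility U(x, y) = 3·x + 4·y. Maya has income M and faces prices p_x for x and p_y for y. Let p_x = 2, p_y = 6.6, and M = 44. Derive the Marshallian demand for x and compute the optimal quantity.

x* = 22

Perfect substitutes: compare marginal utility per dollar. 3/p_x vs 4/p_y → 1.5 vs 0.6061.
x gives more utility per dollar, so spend all income on x: x* = M/p_x, y* = 0.
Numerically: x* = 22, y* = 0.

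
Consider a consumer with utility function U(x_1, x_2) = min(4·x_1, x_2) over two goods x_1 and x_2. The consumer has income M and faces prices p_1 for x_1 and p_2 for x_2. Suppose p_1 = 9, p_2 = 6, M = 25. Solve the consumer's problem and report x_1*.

With perfect complements, no substitution: consume in ratio x_1:x_2 = 1:4.
Budget: p_1·x_1 + p_2·4·x_1 = M, so (p_1 + 4·p_2)·x_1 = M.
Demand: x_1*(p_1,p_2,M) = M/(p_1 + 4·p_2), x_2* = 4·M/(p_1 + 4·p_2).
Here 9 + 4·6 = 33, giving x_1* = 0.7576.

x_1* = 0.7576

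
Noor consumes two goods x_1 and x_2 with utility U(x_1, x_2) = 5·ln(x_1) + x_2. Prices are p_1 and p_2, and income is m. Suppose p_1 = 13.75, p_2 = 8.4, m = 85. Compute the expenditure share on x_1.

share on x_1 = 0.4941

Set MRS = p_1/p_2: (5/x_1)/1 = p_1/p_2.
So x_1*(p_1,p_2) = 5·p_2/p_1, independent of income; and x_2* = (m − 5·p_2)/p_2.
At the given prices: x_1* = 5·8.4/13.75 = 3.0545, and x_2* = 5.119.
Expenditure on x_1: 13.75·3.0545 = 42; share = 0.4941.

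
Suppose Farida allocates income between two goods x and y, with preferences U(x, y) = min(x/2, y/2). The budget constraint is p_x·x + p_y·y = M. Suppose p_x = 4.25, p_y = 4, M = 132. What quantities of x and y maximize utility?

Demand: x*(p_x,p_y,M) = 2·M/(2·p_x + 2·p_y), y* = 2·M/(2·p_x + 2·p_y).
Here 2·4.25 + 2·4 = 16.5, giving x* = 16 and y* = 16.

x* = 16, y* = 16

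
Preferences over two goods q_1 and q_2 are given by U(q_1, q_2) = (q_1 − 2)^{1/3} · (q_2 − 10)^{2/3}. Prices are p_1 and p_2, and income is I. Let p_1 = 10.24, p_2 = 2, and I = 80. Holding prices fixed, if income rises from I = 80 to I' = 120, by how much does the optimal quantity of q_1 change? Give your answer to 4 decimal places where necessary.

Substituting into the budget: q_1* = 2 + 1/3·(I − 2·p_1 − 10·p_2)/p_1, and q_2* = 10 + 2/3·(…)/p_2.
Discretionary income = 80 − 2·10.24 − 10·2 = 39.52; q_1* = 2 + 1/3·39.52/10.24 = 3.2865.
At I' = 120: q_1* = 4.5885. Change: 4.5885 − 3.2865 = 1.3021.

Δq_1* = 1.3021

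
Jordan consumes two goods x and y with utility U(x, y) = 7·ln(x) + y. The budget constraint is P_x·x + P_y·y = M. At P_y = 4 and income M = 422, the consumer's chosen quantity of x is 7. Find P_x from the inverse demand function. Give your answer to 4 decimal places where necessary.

P_x = 4

Set MRS = P_x/P_y: (7/x)/1 = P_x/P_y.
So x*(P_x,P_y) = 7·P_y/P_x, independent of income; and y* = (M − 7·P_y)/P_y.
Set x* = 7 in the demand function and solve for P_x: P_x = 4.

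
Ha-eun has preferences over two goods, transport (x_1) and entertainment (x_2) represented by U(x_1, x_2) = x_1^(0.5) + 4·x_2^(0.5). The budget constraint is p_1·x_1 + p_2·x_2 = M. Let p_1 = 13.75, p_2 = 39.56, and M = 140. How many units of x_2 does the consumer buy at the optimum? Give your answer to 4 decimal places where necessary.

Substitute x_2 = (x_2/x_1)·x_1 into the budget: x_1* = M/(p_1 + p_2·(x_2/x_1)).
Numerically x_2/x_1 = 1.932915, so x_1* = 140/(13.75 + 39.56·1.932915) = 1.5518 and x_2* = 1.932915·1.5518 = 2.9996.

x_2* = 2.9996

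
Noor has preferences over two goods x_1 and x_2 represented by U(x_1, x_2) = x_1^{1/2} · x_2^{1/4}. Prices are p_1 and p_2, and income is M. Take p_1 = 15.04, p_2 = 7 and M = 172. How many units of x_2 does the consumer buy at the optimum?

x_2* = 8.1905

Tangency: MRS = 2·x_2/x_1 = p_1/p_2.
So 0.5·p_2·x_2 = 0.25·p_1·x_1; combined with the budget, a share 2/3 of income goes to x_1.
Demand: x_1*(p_1,p_2,M) = 2/3·M/p_1 and x_2* = 1/3·M/p_2.
At p_1=15.04, p_2=7, M=172: x_2* = 1/3·172/7 = 8.1905.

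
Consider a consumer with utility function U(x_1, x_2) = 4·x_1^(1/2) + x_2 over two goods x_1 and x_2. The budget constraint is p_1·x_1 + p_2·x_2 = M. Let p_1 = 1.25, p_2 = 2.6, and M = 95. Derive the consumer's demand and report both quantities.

Thus x_1* = (2·p_2/p_1)² — independent of M — with the rest of income spent on x_2.
Plugging in: x_1* = (2·2.6/1.25)² = 17.3056, x_2* = 28.2185.

x_1* = 17.3056, x_2* = 28.2185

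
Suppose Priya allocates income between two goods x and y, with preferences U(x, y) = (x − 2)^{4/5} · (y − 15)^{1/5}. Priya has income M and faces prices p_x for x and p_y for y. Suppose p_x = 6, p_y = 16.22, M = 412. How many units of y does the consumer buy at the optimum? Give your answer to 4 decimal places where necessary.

Substituting into the budget: x* = 2 + 0.8·(M − 2·p_x − 15·p_y)/p_x, and y* = 15 + 0.2·(…)/p_y.
Discretionary income = 412 − 2·6 − 15·16.22 = 156.7; y* = 15 + 0.2·156.7/16.22 = 16.9322.

y* = 16.9322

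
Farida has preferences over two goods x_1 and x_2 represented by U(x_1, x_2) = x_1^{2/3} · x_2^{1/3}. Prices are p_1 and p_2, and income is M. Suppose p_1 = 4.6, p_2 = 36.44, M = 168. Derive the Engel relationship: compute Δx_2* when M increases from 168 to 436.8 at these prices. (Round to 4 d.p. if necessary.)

Δx_2* = 2.4588

MU_x_1/MU_x_2 = (2/3·x_2)/(1/3·x_1); tangency sets this equal to p_1/p_2.
Rearranging, p_2·x_2 = (1/2)·p_1·x_1. Substituting into the budget gives p_1·x_1·(1 + (1/2)) = M.
Demand: x_1*(p_1,p_2,M) = 2/3·M/p_1 and x_2* = 1/3·M/p_2.
At p_1=4.6, p_2=36.44, M=168: x_2* = 1/3·168/36.44 = 1.5368.
At M' = 436.8: x_2* = 3.9956. Change: 3.9956 − 1.5368 = 2.4588.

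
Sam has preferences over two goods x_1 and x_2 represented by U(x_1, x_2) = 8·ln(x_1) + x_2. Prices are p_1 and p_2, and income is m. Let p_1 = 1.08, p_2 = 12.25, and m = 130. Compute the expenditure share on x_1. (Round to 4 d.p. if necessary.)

So x_1*(p_1,p_2) = 8·p_2/p_1, independent of income; and x_2* = (m − 8·p_2)/p_2.
At the given prices: x_1* = 8·12.25/1.08 = 90.7407, and x_2* = 2.6122.
Expenditure on x_1: 1.08·90.7407 = 98; share = 0.7538.

share on x_1 = 0.7538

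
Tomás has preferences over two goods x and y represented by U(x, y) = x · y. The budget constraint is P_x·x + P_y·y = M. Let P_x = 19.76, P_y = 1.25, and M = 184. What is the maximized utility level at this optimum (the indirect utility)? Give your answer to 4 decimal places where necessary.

V = 342.6721

Tangency: MRS = y/x = P_x/P_y.
So P_y·y = P_x·x; combined with the budget, a share 0.5 of income goes to x.
Demand: x*(P_x,P_y,M) = 0.5·M/P_x and y* = 0.5·M/P_y.
At P_x=19.76, P_y=1.25, M=184: x* = 0.5·184/19.76 = 4.6559, y* = 73.6.
Utility at the optimum: U(4.6559, 73.6) = 342.6721.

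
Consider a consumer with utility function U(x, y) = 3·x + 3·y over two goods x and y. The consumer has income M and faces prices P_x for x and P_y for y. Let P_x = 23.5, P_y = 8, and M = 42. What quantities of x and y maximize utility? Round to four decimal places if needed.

Linear utility — the consumer picks whichever good has higher MU/price: 3/23.5 = 0.1277 vs 3/8 = 0.375.
y gives more utility per dollar, so spend all income on y: y* = M/P_y, x* = 0.
Numerically: x* = 0, y* = 5.25.

x* = 0, y* = 5.25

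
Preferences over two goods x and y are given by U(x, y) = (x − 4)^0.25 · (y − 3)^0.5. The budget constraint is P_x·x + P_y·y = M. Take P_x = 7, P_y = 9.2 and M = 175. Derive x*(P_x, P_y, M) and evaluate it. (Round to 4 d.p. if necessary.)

x* = 9.6857

Let x' = x−4, y' = y−3. MRS = (1/2)·y'/x' = P_x/P_y.
After buying the subsistence bundle (4, 3), a share 1/3 of the remaining income goes to x: x* = 4 + 1/3·(M − 4P_x − 3P_y)/P_x.
Discretionary income = 175 − 4·7 − 3·9.2 = 119.4; x* = 4 + 1/3·119.4/7 = 9.6857.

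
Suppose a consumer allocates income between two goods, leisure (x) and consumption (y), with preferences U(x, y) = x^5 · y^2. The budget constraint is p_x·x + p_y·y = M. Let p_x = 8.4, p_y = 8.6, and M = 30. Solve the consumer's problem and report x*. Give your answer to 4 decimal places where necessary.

The MRS is (5/2)·y/x. Set MRS = p_x/p_y.
So 5·p_y·y = 2·p_x·x; combined with the budget, a share 5/7 of income goes to x.
Demand: x*(p_x,p_y,M) = 5/7·M/p_x and y* = 2/7·M/p_y.
At p_x=8.4, p_y=8.6, M=30: x* = 5/7·30/8.4 = 2.551.

x* = 2.551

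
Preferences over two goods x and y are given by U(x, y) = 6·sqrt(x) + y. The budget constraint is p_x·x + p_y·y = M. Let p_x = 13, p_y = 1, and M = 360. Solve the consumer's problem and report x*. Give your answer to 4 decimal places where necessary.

Set MRS = p_x/p_y: 3·x^(−1/2) = p_x/p_y.
Solve: √x = 3·p_y/p_x, so x*(p_x,p_y) = (3·p_y/p_x)², and y* = (M − p_x·x*)/p_y.
Plugging in: x* = (3·1/13)² = 0.0533.

x* = 0.0533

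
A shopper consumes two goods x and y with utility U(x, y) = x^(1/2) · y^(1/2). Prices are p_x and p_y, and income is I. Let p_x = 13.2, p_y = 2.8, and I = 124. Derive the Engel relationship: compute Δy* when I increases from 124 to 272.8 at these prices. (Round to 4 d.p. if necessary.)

Δy* = 26.5714

Tangency: MRS = y/x = p_x/p_y.
Rearranging, p_y·y = p_x·x. Substituting into the budget gives p_x·x·(1 + 1) = I.
Demand: x*(p_x,p_y,I) = 0.5·I/p_x and y* = 0.5·I/p_y.
At p_x=13.2, p_y=2.8, I=124: y* = 0.5·124/2.8 = 22.1429.
At I' = 272.8: y* = 48.7143. Change: 48.7143 − 22.1429 = 26.5714.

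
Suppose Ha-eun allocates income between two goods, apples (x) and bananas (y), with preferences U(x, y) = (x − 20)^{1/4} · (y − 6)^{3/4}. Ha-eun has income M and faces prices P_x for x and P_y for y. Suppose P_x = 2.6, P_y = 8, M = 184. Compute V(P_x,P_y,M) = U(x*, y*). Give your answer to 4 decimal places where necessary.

Let x' = x−20, y' = y−6. MRS = (1/3)·y'/x' = P_x/P_y.
Substituting into the budget: x* = 20 + 0.25·(M − 20·P_x − 6·P_y)/P_x, and y* = 6 + 0.75·(…)/P_y.
Discretionary income = 184 − 20·2.6 − 6·8 = 84; x* = 20 + 0.25·84/2.6 = 28.0769; y* = 6 + 0.75·84/8 = 13.875.
Utility at the optimum: U(28.0769, 13.875) = 7.925.

V = 7.925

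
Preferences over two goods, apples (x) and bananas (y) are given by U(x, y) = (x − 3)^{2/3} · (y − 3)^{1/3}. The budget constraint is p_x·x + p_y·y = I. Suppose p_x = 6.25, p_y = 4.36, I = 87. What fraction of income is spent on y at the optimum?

Let x' = x−3, y' = y−3. MRS = 2·y'/x' = p_x/p_y.
After buying the subsistence bundle (3, 3), a share 2/3 of the remaining income goes to x: x* = 3 + 2/3·(I − 3p_x − 3p_y)/p_x.
Discretionary income = 87 − 3·6.25 − 3·4.36 = 55.17; x* = 3 + 2/3·55.17/6.25 = 8.8848; y* = 3 + 1/3·55.17/4.36 = 7.2179.
Expenditure on y: 4.36·7.2179 = 31.47; share = 0.3617.

share on y = 0.3617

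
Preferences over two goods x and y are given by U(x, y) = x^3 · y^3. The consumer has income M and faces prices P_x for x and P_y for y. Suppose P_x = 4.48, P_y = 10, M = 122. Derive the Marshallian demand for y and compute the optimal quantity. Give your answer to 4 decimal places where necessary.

Tangency: MRS = y/x = P_x/P_y.
So 3·P_y·y = 3·P_x·x; combined with the budget, a share 0.5 of income goes to x.
Demand: x*(P_x,P_y,M) = 0.5·M/P_x and y* = 0.5·M/P_y.
At P_x=4.48, P_y=10, M=122: y* = 0.5·122/10 = 6.1.

y* = 6.1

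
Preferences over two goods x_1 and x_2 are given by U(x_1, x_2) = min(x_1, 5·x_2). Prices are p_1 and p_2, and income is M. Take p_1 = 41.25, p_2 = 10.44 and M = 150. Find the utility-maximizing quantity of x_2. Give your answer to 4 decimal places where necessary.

x_2* = 0.6922

Demand: x_1*(p_1,p_2,M) = 5·M/(5·p_1 + p_2), x_2* = M/(5·p_1 + p_2).
Here 5·41.25 + 10.44 = 216.69, giving x_2* = 0.6922.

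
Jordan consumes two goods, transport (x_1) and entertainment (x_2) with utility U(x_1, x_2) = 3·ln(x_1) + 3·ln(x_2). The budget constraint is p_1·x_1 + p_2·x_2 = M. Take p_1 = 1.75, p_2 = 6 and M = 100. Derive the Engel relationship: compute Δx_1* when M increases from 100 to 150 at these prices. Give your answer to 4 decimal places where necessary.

Tangency: MRS = x_2/x_1 = p_1/p_2.
Rearranging, p_2·x_2 = p_1·x_1. Substituting into the budget gives p_1·x_1·(1 + 1) = M.
Demand: x_1*(p_1,p_2,M) = 0.5·M/p_1 and x_2* = 0.5·M/p_2.
At p_1=1.75, p_2=6, M=100: x_1* = 0.5·100/1.75 = 28.5714.
At M' = 150: x_1* = 42.8571. Change: 42.8571 − 28.5714 = 14.2857.

Δx_1* = 14.2857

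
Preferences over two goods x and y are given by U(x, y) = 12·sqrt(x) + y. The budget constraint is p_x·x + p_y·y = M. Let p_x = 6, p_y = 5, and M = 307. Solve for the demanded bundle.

MU_x = 6/√x, MU_y = 1. Tangency: 6/√x = p_x/p_y.
Solve: √x = 6·p_y/p_x, so x*(p_x,p_y) = (6·p_y/p_x)², and y* = (M − p_x·x*)/p_y.
Plugging in: x* = (6·5/6)² = 25, y* = 31.4.

x* = 25, y* = 31.4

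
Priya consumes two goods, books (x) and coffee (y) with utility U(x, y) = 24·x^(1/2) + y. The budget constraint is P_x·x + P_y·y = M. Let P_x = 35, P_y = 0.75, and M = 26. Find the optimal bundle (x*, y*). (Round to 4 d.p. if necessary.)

x* = 0.0661, y* = 31.581

Thus x* = (12·P_y/P_x)² — independent of M — with the rest of income spent on y.
Plugging in: x* = (12·0.75/35)² = 0.0661, y* = 31.581.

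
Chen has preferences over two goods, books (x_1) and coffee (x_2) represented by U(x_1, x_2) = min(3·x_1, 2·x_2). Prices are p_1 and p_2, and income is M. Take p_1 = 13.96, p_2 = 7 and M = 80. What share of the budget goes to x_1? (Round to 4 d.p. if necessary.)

share on x_1 = 0.5707

Leontief preferences: the optimum is at the kink where x_1/2 = x_2/3, i.e. x_2 = (3/2)·x_1.
Budget: p_1·x_1 + p_2·(3/2)·x_1 = M, so (2·p_1 + 3·p_2)·x_1 = 2·M.
Demand: x_1*(p_1,p_2,M) = 2·M/(2·p_1 + 3·p_2), x_2* = 3·M/(2·p_1 + 3·p_2).
Here 2·13.96 + 3·7 = 48.92, giving x_1* = 3.2706 and x_2* = 4.906.
Expenditure on x_1: 13.96·3.2706 = 45.6582; share = 0.5707.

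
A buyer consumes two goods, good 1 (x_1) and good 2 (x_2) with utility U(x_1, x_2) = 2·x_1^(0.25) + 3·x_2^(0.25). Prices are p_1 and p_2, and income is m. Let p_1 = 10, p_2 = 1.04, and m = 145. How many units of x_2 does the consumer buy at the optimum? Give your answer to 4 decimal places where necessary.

x_2* = 109.4478

From the CES first-order condition, (2/3)·(x_2/x_1)^(0.75) = p_1/p_2.
Solve for the ratio: x_2/x_1 = [(3/2)·p_1/p_2]^(4/3).
With the ratio pinned down, the budget gives x_1* = m/(p_1 + p_2·(x_2/x_1)) and x_2* = (x_2/x_1)·x_1*.
Numerically x_2/x_1 = 35.108361, so x_1* = 145/(10 + 1.04·35.108361) = 3.1174 and x_2* = 35.108361·3.1174 = 109.4478.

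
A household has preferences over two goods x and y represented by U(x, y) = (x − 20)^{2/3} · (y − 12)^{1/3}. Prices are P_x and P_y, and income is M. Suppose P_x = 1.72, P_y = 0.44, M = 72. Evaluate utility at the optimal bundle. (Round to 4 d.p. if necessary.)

V = 15.6627

Let x' = x−20, y' = y−12. MRS = 2·y'/x' = P_x/P_y.
Substituting into the budget: x* = 20 + 2/3·(M − 20·P_x − 12·P_y)/P_x, and y* = 12 + 1/3·(…)/P_y.
Discretionary income = 72 − 20·1.72 − 12·0.44 = 32.32; x* = 20 + 2/3·32.32/1.72 = 32.5271; y* = 12 + 1/3·32.32/0.44 = 36.4848.
Utility at the optimum: U(32.5271, 36.4848) = 15.6627.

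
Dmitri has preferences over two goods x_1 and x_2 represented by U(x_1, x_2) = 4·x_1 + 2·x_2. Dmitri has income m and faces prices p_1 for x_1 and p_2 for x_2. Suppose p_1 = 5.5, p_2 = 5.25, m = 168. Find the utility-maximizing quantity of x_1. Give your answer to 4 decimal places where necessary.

Perfect substitutes: compare marginal utility per dollar. 4/p_1 vs 2/p_2 → 0.7273 vs 0.381.
x_1 gives more utility per dollar, so spend all income on x_1: x_1* = m/p_1, x_2* = 0.
Numerically: x_1* = 30.5455, x_2* = 0.

x_1* = 30.5455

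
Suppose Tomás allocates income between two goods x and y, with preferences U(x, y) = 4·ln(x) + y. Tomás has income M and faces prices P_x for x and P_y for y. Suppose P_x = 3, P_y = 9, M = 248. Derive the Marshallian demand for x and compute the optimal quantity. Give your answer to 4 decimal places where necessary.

So x*(P_x,P_y) = 4·P_y/P_x, independent of income; and y* = (M − 4·P_y)/P_y.
At the given prices: x* = 4·9/3 = 12.

x* = 12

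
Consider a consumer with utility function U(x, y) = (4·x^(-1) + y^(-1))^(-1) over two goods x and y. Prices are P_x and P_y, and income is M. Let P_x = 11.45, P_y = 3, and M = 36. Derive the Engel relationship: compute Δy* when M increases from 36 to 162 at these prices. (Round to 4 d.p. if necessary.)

Δy* = 8.5588

MRS = MU_x/MU_y = 4·(y/x)^(2). Set equal to P_x/P_y.
Hence y/x = ((1/4)·P_x/P_y)^(1/(2)), i.e. raised to the 0.5 power.
Substitute y = (y/x)·x into the budget: x* = M/(P_x + P_y·(y/x)).
Numerically y/x = 0.976815, so x* = 36/(11.45 + 3·0.976815) = 2.5034 and y* = 0.976815·2.5034 = 2.4454.
At M' = 162: y* = 11.0041. Change: 11.0041 − 2.4454 = 8.5588.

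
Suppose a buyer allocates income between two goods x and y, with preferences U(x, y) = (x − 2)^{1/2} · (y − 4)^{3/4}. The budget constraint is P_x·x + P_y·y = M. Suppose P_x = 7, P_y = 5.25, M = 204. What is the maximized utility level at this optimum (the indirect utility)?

V = 28.6308

MRS = (2/3)·(y−4)/(x−2). Tangency with P_x/P_y gives y−4 = (3/2)·(P_x/P_y)·(x−2).
After buying the subsistence bundle (2, 4), a share 0.4 of the remaining income goes to x: x* = 2 + 0.4·(M − 2P_x − 4P_y)/P_x.
Discretionary income = 204 − 2·7 − 4·5.25 = 169; x* = 2 + 0.4·169/7 = 11.6571; y* = 4 + 0.6·169/5.25 = 23.3143.
Utility at the optimum: U(11.6571, 23.3143) = 28.6308.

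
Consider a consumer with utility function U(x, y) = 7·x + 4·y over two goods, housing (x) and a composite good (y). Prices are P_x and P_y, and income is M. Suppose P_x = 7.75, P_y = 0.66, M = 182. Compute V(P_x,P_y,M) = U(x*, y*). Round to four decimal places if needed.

Perfect substitutes: compare marginal utility per dollar. 7/P_x vs 4/P_y → 0.9032 vs 6.0606.
y gives more utility per dollar, so spend all income on y: y* = M/P_y, x* = 0.
Numerically: x* = 0, y* = 275.7576.
Utility at the optimum: U(0, 275.7576) = 1103.0303.

V = 1103.0303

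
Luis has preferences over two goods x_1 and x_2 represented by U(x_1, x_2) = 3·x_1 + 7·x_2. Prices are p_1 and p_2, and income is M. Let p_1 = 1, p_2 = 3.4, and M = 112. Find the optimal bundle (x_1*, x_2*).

Perfect substitutes: compare marginal utility per dollar. 3/p_1 vs 7/p_2 → 3 vs 2.0588.
x_1 gives more utility per dollar, so spend all income on x_1: x_1* = M/p_1, x_2* = 0.
Numerically: x_1* = 112, x_2* = 0.

x_1* = 112, x_2* = 0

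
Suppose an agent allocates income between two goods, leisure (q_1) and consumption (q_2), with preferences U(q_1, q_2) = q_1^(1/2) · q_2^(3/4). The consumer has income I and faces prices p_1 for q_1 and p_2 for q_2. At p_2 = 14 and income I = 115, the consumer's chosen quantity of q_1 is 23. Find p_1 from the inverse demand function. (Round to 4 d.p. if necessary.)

p_1 = 2

MU_q_1/MU_q_2 = (0.5·q_2)/(0.75·q_1); tangency sets this equal to p_1/p_2.
So 0.5·p_2·q_2 = 0.75·p_1·q_1; combined with the budget, a share 0.4 of income goes to q_1.
Demand: q_1*(p_1,p_2,I) = 0.4·I/p_1 and q_2* = 0.6·I/p_2.
Set q_1* = 23 in the demand function and solve for p_1: p_1 = 2.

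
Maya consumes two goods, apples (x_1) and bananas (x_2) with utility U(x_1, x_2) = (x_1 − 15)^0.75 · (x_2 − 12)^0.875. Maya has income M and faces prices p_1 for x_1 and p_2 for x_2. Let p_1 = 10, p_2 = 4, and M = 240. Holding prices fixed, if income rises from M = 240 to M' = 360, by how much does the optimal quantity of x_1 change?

MRS = (6/7)·(x_2−12)/(x_1−15). Tangency with p_1/p_2 gives x_2−12 = (7/6)·(p_1/p_2)·(x_1−15).
Substituting into the budget: x_1* = 15 + 6/13·(M − 15·p_1 − 12·p_2)/p_1, and x_2* = 12 + 7/13·(…)/p_2.
Discretionary income = 240 − 15·10 − 12·4 = 42; x_1* = 15 + 6/13·42/10 = 16.9385.
At M' = 360: x_1* = 22.4769. Change: 22.4769 − 16.9385 = 5.5385.

Δx_1* = 5.5385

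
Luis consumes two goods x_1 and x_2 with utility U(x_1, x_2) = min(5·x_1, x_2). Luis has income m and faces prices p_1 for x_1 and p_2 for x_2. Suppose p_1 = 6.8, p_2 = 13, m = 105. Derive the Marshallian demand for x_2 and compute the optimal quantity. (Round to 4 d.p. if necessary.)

x_2* = 7.312

Demand: x_1*(p_1,p_2,m) = m/(p_1 + 5·p_2), x_2* = 5·m/(p_1 + 5·p_2).
Here 6.8 + 5·13 = 71.8, giving x_2* = 7.312.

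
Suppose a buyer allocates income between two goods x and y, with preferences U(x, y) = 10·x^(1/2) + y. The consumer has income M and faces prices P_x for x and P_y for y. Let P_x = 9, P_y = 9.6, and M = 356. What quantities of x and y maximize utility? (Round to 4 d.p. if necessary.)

x* = 28.4444, y* = 10.4167

Set MRS = P_x/P_y: 5·x^(−1/2) = P_x/P_y.
Solve: √x = 5·P_y/P_x, so x*(P_x,P_y) = (5·P_y/P_x)², and y* = (M − P_x·x*)/P_y.
Plugging in: x* = (5·9.6/9)² = 28.4444, y* = 10.4167.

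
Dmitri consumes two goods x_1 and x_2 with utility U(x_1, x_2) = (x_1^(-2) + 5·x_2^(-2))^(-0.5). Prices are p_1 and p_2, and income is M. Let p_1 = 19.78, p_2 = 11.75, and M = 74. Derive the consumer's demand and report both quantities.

MU_x_1 ∝ x_1^(-3), MU_x_2 ∝ 5·x_2^(-3), so MRS = (1/5)·(x_2/x_1)^(3) = p_1/p_2.
Hence x_2/x_1 = (5·p_1/p_2)^(1/(3)), i.e. raised to the 1/3 power.
Substitute x_2 = (x_2/x_1)·x_1 into the budget: x_1* = M/(p_1 + p_2·(x_2/x_1)).
Numerically x_2/x_1 = 2.034165, so x_1* = 74/(19.78 + 11.75·2.034165) = 1.6941 and x_2* = 2.034165·1.6941 = 3.446.

x_1* = 1.6941, x_2* = 3.446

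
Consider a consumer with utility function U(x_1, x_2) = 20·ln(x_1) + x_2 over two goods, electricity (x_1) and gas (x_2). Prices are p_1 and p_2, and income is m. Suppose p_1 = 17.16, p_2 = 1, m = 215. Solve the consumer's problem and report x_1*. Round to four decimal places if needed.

x_1* = 1.1655

MU_x_1 = 20/x_1, MU_x_2 = 1. Tangency: 20/x_1 = p_1/p_2.
So x_1*(p_1,p_2) = 20·p_2/p_1, independent of income; and x_2* = (m − 20·p_2)/p_2.
At the given prices: x_1* = 20·1/17.16 = 1.1655.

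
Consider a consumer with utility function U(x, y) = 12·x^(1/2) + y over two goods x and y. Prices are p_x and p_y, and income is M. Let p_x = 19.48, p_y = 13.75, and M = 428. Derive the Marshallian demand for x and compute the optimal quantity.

MU_x = 6/√x, MU_y = 1. Tangency: 6/√x = p_x/p_y.
Thus x* = (6·p_y/p_x)² — independent of M — with the rest of income spent on y.
Plugging in: x* = (6·13.75/19.48)² = 17.9362.

x* = 17.9362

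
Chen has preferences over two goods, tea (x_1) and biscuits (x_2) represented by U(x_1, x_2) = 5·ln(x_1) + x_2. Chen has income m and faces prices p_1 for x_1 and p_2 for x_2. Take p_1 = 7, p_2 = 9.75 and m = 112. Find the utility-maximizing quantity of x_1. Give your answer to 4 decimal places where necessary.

Set MRS = p_1/p_2: (5/x_1)/1 = p_1/p_2.
So x_1*(p_1,p_2) = 5·p_2/p_1, independent of income; and x_2* = (m − 5·p_2)/p_2.
At the given prices: x_1* = 5·9.75/7 = 6.9643.

x_1* = 6.9643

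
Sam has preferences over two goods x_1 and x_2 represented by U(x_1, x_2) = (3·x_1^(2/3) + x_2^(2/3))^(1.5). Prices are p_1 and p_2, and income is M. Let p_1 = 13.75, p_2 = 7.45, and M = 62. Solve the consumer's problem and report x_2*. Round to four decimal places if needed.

x_2* = 0.9323

From the CES first-order condition, 3·(x_2/x_1)^(1/3) = p_1/p_2.
Solve for the ratio: x_2/x_1 = [(1/3)·p_1/p_2]^(3).
Substitute x_2 = (x_2/x_1)·x_1 into the budget: x_1* = M/(p_1 + p_2·(x_2/x_1)).
Numerically x_2/x_1 = 0.23285, so x_1* = 62/(13.75 + 7.45·0.23285) = 4.0039 and x_2* = 0.23285·4.0039 = 0.9323.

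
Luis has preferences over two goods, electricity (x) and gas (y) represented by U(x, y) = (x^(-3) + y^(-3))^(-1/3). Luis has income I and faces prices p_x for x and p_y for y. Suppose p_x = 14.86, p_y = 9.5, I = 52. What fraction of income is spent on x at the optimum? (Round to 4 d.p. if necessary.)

MU_x ∝ x^(-4), MU_y ∝ y^(-4), so MRS = (y/x)^(4) = p_x/p_y.
Hence y/x = (p_x/p_y)^(1/(4)), i.e. raised to the 0.25 power.
With the ratio pinned down, the budget gives x* = I/(p_x + p_y·(y/x)) and y* = (y/x)·x*.
Numerically y/x = 1.11834, so x* = 52/(14.86 + 9.5·1.11834) = 2.0405 and y* = 1.11834·2.0405 = 2.2819.
Expenditure on x: 14.86·2.0405 = 30.3215; share = 0.5831.

share on x = 0.5831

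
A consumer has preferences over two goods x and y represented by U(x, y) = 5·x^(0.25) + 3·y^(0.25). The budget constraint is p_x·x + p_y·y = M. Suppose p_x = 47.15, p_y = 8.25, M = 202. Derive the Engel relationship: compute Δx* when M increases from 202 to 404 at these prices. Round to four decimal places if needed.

With the ratio pinned down, the budget gives x* = M/(p_x + p_y·(y/x)) and y* = (y/x)·x*.
Numerically y/x = 5.17097, so x* = 202/(47.15 + 8.25·5.17097) = 2.2492.
At M' = 404: x* = 4.4984. Change: 4.4984 − 2.2492 = 2.2492.

Δx* = 2.2492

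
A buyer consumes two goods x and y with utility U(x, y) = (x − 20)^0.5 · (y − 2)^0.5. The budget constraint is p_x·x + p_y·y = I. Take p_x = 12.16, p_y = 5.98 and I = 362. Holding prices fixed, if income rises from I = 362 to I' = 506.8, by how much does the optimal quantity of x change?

MRS = (y−2)/(x−20). Tangency with p_x/p_y gives y−2 = (p_x/p_y)·(x−20).
After buying the subsistence bundle (20, 2), a share 0.5 of the remaining income goes to x: x* = 20 + 0.5·(I − 20p_x − 2p_y)/p_x.
Discretionary income = 362 − 20·12.16 − 2·5.98 = 106.84; x* = 20 + 0.5·106.84/12.16 = 24.3931.
At I' = 506.8: x* = 30.347. Change: 30.347 − 24.3931 = 5.9539.

Δx* = 5.9539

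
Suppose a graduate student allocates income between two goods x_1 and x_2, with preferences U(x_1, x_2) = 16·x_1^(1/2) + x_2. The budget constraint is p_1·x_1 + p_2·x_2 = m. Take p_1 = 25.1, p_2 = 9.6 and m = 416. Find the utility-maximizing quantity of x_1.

Solve: √x_1 = 8·p_2/p_1, so x_1*(p_1,p_2) = (8·p_2/p_1)², and x_2* = (m − p_1·x_1*)/p_2.
Plugging in: x_1* = (8·9.6/25.1)² = 9.3621.

x_1* = 9.3621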